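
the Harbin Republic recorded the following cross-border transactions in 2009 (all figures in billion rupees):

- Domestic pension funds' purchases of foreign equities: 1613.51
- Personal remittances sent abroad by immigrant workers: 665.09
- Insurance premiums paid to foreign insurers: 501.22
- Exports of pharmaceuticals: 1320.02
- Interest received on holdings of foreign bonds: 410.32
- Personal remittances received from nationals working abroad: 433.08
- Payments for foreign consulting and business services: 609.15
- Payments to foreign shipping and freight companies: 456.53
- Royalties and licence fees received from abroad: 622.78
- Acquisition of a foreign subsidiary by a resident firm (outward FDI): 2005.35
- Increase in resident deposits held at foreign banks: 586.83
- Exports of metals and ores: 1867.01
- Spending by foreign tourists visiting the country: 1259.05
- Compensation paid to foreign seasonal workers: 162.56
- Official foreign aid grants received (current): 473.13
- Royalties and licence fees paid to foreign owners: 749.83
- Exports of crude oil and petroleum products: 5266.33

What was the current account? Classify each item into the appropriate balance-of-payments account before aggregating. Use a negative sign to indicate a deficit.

8507.34

Goods: 5266.33 + 1320.02 + 1867.01 = 8453.36
Services: -749.83 + 622.78 - 609.15 - 456.53 + 1259.05 - 501.22 = -434.90
Primary income: -162.56 + 410.32 = 247.76
Secondary income: -665.09 + 473.13 + 433.08 = 241.12
Current account = 8453.36 + (-434.90) + 247.76 + 241.12 = 8507.34
(Excluded from the current account — financial account: domestic pension funds' purchases of foreign equities 1613.51, acquisition of a foreign subsidiary by a resident firm (outward FDI) 2005.35, increase in resident deposits held at foreign banks 586.83.)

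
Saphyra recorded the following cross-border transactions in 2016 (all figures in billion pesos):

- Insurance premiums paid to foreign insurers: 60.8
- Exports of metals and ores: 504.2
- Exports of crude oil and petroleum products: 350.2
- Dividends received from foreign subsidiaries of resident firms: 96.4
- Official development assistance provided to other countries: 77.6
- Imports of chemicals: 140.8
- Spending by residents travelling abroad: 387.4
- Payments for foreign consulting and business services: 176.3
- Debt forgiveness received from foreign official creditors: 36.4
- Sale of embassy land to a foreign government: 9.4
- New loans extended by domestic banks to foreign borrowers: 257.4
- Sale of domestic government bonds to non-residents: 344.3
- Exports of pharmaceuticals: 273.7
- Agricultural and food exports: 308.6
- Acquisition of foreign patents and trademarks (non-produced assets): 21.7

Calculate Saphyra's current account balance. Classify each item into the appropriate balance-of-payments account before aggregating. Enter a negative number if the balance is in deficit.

690.2

Goods: 350.2 + 308.6 + 273.7 + 504.2 - 140.8 = 1295.9
Services: -176.3 - 60.8 - 387.4 = -624.5
Primary income: 96.4
Secondary income: -77.6
Current account = 1295.9 + (-624.5) + 96.4 + (-77.6) = 690.2
(Excluded from the current account — capital account: debt forgiveness received from foreign official creditors 36.4, sale of embassy land to a foreign government 9.4, acquisition of foreign patents and trademarks (non-produced assets) 21.7; financial account: new loans extended by domestic banks to foreign borrowers 257.4, sale of domestic government bonds to non-residents 344.3.)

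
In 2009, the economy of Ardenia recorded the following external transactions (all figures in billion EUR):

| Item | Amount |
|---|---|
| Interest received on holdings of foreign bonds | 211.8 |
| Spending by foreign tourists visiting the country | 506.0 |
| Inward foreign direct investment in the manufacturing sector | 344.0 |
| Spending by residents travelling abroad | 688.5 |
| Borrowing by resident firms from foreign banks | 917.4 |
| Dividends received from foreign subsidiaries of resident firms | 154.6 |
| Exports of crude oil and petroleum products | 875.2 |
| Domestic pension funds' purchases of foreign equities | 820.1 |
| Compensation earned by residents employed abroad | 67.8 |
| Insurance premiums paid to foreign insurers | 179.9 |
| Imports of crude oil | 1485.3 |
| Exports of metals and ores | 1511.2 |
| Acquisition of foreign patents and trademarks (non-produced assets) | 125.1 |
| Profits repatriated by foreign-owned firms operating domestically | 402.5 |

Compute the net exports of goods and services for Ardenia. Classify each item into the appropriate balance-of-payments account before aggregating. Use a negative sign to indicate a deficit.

538.7

Goods: -1485.3 + 1511.2 + 875.2 = 901.1
Services: 506.0 - 688.5 - 179.9 = -362.4
Trade balance = 901.1 + (-362.4) = 538.7
(Excluded from the trade balance — primary income: interest received on holdings of foreign bonds 211.8, dividends received from foreign subsidiaries of resident firms 154.6, compensation earned by residents employed abroad 67.8, profits repatriated by foreign-owned firms operating domestically 402.5; financial account: inward foreign direct investment in the manufacturing sector 344.0, borrowing by resident firms from foreign banks 917.4, domestic pension funds' purchases of foreign equities 820.1; capital account: acquisition of foreign patents and trademarks (non-produced assets) 125.1.)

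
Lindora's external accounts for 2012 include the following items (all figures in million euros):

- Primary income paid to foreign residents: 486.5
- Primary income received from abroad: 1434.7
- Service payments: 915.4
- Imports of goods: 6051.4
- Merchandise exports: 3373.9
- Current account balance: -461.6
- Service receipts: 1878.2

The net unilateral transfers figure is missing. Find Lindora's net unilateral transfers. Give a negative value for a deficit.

304.9

Current account = goods balance + services balance + net primary income + net secondary income
Sum of the known components = -766.5
Net unilateral transfers = CA - (known components) = -461.6 - (-766.5) = 304.9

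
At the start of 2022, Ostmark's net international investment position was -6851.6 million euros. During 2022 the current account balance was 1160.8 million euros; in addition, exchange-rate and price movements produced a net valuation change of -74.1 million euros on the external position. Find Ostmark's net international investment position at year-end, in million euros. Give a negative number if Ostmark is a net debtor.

-5764.9

Change in NIIP = current account + net valuation change = 1160.8 + (-74.1) = 1086.7
End-of-year NIIP = -6851.6 + 1086.7 = -5764.9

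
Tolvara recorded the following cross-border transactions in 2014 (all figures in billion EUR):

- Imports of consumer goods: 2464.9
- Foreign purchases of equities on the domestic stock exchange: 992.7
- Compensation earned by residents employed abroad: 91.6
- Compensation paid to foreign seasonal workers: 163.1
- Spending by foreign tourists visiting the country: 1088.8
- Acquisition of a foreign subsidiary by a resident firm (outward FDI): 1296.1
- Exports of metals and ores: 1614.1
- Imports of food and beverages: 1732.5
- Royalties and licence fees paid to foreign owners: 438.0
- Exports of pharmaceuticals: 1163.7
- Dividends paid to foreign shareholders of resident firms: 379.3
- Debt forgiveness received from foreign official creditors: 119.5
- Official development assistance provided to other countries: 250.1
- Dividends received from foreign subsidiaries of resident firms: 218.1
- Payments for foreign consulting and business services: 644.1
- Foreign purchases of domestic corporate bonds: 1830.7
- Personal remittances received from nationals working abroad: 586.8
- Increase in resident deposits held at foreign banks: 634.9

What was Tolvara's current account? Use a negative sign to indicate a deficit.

-1308.9

Goods: -1732.5 + 1614.1 + 1163.7 - 2464.9 = -1419.6
Services: 1088.8 - 438.0 - 644.1 = 6.7
Primary income: -163.1 + 218.1 - 379.3 + 91.6 = -232.7
Secondary income: 586.8 - 250.1 = 336.7
Current account = (-1419.6) + 6.7 + (-232.7) + 336.7 = -1308.9
(Excluded from the current account — financial account: foreign purchases of equities on the domestic stock exchange 992.7, acquisition of a foreign subsidiary by a resident firm (outward FDI) 1296.1, foreign purchases of domestic corporate bonds 1830.7, increase in resident deposits held at foreign banks 634.9; capital account: debt forgiveness received from foreign official creditors 119.5.)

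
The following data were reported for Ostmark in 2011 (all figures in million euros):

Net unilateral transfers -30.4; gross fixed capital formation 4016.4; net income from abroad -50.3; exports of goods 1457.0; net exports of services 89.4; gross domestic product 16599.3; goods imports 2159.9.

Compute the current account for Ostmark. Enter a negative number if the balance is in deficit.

Goods balance = 1457.0 - 2159.9 = -702.9
Services balance = 89.4
Trade balance (goods + services) = -702.9 + 89.4 = -613.5
Net primary income = -50.3
Net secondary income = -30.4
Current account = -613.5 + (-50.3) + (-30.4) = -694.2

-694.2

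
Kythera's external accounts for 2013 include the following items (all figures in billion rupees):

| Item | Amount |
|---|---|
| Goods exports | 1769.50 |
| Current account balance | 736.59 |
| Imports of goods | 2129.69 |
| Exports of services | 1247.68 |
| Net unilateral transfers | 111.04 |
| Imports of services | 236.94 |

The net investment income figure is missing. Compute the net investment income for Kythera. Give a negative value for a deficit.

-25.00

Current account = goods balance + services balance + net primary income + net secondary income
Sum of the known components = 761.59
Net investment income = CA - (known components) = 736.59 - 761.59 = -25.00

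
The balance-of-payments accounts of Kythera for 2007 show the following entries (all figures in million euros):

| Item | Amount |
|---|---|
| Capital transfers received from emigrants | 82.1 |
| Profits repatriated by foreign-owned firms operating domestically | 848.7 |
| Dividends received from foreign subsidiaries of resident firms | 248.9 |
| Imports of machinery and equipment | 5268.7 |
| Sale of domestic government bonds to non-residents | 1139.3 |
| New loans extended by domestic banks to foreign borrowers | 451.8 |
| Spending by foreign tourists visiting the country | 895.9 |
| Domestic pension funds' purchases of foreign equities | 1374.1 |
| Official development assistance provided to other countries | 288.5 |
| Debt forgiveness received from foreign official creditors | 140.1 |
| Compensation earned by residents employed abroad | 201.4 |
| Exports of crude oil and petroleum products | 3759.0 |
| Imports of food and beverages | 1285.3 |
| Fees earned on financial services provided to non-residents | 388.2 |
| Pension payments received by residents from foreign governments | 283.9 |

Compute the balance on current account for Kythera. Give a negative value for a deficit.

Goods: -1285.3 + 3759.0 - 5268.7 = -2795.0
Services: 388.2 + 895.9 = 1284.1
Primary income: 248.9 - 848.7 + 201.4 = -398.4
Secondary income: -288.5 + 283.9 = -4.6
Current account = (-2795.0) + 1284.1 + (-398.4) + (-4.6) = -1913.9
(Excluded from the current account — capital account: capital transfers received from emigrants 82.1, debt forgiveness received from foreign official creditors 140.1; financial account: sale of domestic government bonds to non-residents 1139.3, new loans extended by domestic banks to foreign borrowers 451.8, domestic pension funds' purchases of foreign equities 1374.1.)

-1913.9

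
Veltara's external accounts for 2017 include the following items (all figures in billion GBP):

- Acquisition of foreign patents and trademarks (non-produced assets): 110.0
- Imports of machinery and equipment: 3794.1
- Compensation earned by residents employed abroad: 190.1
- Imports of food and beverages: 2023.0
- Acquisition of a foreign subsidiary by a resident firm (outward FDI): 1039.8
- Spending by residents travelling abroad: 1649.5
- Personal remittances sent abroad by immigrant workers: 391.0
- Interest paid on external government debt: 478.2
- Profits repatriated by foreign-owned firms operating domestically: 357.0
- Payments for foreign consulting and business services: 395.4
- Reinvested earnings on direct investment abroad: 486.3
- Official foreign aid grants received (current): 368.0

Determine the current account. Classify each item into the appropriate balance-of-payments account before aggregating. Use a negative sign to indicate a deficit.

-8043.8

Goods: -3794.1 - 2023.0 = -5817.1
Services: -1649.5 - 395.4 = -2044.9
Primary income: -357.0 - 478.2 + 486.3 + 190.1 = -158.8
Secondary income: 368.0 - 391.0 = -23.0
Current account = (-5817.1) + (-2044.9) + (-158.8) + (-23.0) = -8043.8
(Excluded from the current account — capital account: acquisition of foreign patents and trademarks (non-produced assets) 110.0; financial account: acquisition of a foreign subsidiary by a resident firm (outward FDI) 1039.8.)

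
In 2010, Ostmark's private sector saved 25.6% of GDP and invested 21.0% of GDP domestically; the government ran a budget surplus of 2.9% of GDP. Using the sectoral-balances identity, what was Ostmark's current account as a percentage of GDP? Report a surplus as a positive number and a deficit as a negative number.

7.5

By the sectoral-balances identity, CA = (S_private - I) + (T - G).
Private balance = 25.6 - 21.0 = 4.6
Government balance (T - G) = 2.9
CA = 4.6 + 2.9 = 7.5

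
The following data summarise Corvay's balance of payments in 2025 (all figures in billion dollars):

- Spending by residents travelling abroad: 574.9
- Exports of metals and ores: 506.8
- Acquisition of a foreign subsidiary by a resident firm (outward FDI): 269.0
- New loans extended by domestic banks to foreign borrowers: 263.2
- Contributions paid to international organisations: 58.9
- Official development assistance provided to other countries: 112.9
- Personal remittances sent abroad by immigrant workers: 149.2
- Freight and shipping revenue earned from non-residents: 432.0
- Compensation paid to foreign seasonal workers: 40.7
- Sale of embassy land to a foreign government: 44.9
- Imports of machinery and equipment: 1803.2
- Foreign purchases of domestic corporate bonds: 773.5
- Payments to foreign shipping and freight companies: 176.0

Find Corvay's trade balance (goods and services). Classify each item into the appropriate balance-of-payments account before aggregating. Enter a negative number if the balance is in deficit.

-1615.3

Goods: 506.8 - 1803.2 = -1296.4
Services: 432.0 - 176.0 - 574.9 = -318.9
Trade balance = -1296.4 + (-318.9) = -1615.3
(Excluded from the trade balance — financial account: acquisition of a foreign subsidiary by a resident firm (outward FDI) 269.0, new loans extended by domestic banks to foreign borrowers 263.2, foreign purchases of domestic corporate bonds 773.5; secondary income: contributions paid to international organisations 58.9, official development assistance provided to other countries 112.9, personal remittances sent abroad by immigrant workers 149.2; primary income: compensation paid to foreign seasonal workers 40.7; capital account: sale of embassy land to a foreign government 44.9.)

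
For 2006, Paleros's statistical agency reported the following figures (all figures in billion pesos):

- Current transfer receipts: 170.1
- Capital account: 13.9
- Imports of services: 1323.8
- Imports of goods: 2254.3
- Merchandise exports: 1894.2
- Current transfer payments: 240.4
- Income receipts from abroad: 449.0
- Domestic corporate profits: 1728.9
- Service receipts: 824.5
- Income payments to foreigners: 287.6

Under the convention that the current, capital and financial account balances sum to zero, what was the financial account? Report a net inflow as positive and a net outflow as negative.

Goods balance = 1894.2 - 2254.3 = -360.1
Services balance = 824.5 - 1323.8 = -499.3
Trade balance (goods + services) = -360.1 + (-499.3) = -859.4
Net primary income = 449.0 - 287.6 = 161.4
Net secondary income = 170.1 - 240.4 = -70.3
Current account = -859.4 + 161.4 + (-70.3) = -768.3
Financial account = -(-768.3 + 13.9) = 754.4

754.4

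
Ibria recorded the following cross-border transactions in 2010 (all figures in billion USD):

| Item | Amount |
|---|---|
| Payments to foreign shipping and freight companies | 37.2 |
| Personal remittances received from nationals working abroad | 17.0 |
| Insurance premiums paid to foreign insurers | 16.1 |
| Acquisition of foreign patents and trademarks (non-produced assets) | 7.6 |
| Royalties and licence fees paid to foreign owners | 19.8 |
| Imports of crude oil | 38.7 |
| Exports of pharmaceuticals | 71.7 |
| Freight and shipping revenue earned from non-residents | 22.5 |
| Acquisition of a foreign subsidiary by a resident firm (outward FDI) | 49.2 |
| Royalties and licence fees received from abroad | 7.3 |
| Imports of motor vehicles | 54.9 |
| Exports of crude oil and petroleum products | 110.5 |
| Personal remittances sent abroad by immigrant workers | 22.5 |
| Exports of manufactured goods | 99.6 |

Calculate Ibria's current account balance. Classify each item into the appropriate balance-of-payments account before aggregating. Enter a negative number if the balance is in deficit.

Goods: 110.5 - 54.9 - 38.7 + 99.6 + 71.7 = 188.2
Services: -37.2 + 7.3 + 22.5 - 19.8 - 16.1 = -43.3
Secondary income: 17.0 - 22.5 = -5.5
Current account = 188.2 + (-43.3) + (-5.5) = 139.4
(Excluded from the current account — capital account: acquisition of foreign patents and trademarks (non-produced assets) 7.6; financial account: acquisition of a foreign subsidiary by a resident firm (outward FDI) 49.2.)

139.4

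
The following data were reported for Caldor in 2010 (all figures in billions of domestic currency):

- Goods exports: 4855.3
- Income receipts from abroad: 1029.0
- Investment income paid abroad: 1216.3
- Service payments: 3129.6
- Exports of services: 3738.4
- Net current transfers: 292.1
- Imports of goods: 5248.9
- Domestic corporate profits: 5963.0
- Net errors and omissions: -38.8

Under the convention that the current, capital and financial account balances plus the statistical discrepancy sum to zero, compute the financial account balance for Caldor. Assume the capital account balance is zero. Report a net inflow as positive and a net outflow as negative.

Goods balance = 4855.3 - 5248.9 = -393.6
Services balance = 3738.4 - 3129.6 = 608.8
Trade balance (goods + services) = -393.6 + 608.8 = 215.2
Net primary income = 1029.0 - 1216.3 = -187.3
Net secondary income = 292.1
Current account = 215.2 + (-187.3) + 292.1 = 320.0
Financial account = -(320.0 + (-38.8)) = -281.2

-281.2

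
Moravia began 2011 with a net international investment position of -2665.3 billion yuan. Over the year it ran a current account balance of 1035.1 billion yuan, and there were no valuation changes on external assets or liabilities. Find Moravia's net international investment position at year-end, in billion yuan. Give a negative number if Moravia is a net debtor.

With no valuation effects, change in NIIP = current account = 1035.1
End-of-year NIIP = -2665.3 + 1035.1 = -1630.2

-1630.2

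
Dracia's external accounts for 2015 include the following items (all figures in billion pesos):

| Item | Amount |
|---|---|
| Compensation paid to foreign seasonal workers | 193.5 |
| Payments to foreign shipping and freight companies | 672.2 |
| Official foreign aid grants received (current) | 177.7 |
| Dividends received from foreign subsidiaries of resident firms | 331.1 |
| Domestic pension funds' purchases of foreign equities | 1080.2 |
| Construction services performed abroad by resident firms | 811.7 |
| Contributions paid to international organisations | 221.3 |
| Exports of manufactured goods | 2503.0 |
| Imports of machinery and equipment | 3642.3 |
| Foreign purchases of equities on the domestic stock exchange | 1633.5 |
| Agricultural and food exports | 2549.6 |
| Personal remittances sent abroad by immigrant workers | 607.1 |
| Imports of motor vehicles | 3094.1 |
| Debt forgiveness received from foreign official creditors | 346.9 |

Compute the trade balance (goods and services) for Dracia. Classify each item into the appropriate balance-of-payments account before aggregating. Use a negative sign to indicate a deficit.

Goods: -3094.1 + 2549.6 - 3642.3 + 2503.0 = -1683.8
Services: -672.2 + 811.7 = 139.5
Trade balance = -1683.8 + 139.5 = -1544.3
(Excluded from the trade balance — primary income: compensation paid to foreign seasonal workers 193.5, dividends received from foreign subsidiaries of resident firms 331.1; secondary income: official foreign aid grants received (current) 177.7, contributions paid to international organisations 221.3, personal remittances sent abroad by immigrant workers 607.1; financial account: domestic pension funds' purchases of foreign equities 1080.2, foreign purchases of equities on the domestic stock exchange 1633.5; capital account: debt forgiveness received from foreign official creditors 346.9.)

-1544.3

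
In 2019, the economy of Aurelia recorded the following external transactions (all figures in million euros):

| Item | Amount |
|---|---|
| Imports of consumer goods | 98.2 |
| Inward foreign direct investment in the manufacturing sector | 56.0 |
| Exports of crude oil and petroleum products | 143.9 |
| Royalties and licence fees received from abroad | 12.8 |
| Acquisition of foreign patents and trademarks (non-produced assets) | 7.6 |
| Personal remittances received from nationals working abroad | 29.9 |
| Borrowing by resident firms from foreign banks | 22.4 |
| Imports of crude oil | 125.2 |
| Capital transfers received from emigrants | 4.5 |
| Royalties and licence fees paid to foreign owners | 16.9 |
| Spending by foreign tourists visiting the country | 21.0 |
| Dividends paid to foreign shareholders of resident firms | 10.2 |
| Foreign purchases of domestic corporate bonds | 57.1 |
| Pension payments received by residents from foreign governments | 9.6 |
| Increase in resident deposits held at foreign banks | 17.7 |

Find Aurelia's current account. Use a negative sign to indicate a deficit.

-33.3

Goods: -98.2 + 143.9 - 125.2 = -79.5
Services: 21.0 + 12.8 - 16.9 = 16.9
Primary income: -10.2
Secondary income: 29.9 + 9.6 = 39.5
Current account = (-79.5) + 16.9 + (-10.2) + 39.5 = -33.3
(Excluded from the current account — financial account: inward foreign direct investment in the manufacturing sector 56.0, borrowing by resident firms from foreign banks 22.4, foreign purchases of domestic corporate bonds 57.1, increase in resident deposits held at foreign banks 17.7; capital account: acquisition of foreign patents and trademarks (non-produced assets) 7.6, capital transfers received from emigrants 4.5.)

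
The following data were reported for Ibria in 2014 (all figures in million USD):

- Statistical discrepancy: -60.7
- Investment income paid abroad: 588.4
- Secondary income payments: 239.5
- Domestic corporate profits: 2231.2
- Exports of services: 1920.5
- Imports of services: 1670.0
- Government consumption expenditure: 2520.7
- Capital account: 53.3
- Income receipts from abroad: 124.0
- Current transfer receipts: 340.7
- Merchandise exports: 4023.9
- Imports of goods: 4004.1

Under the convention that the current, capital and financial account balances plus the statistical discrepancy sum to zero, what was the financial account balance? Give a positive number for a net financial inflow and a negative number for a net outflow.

100.3

Goods balance = 4023.9 - 4004.1 = 19.8
Services balance = 1920.5 - 1670.0 = 250.5
Trade balance (goods + services) = 19.8 + 250.5 = 270.3
Net primary income = 124.0 - 588.4 = -464.4
Net secondary income = 340.7 - 239.5 = 101.2
Current account = 270.3 + (-464.4) + 101.2 = -92.9
Financial account = -(-92.9 + 53.3 + (-60.7)) = 100.3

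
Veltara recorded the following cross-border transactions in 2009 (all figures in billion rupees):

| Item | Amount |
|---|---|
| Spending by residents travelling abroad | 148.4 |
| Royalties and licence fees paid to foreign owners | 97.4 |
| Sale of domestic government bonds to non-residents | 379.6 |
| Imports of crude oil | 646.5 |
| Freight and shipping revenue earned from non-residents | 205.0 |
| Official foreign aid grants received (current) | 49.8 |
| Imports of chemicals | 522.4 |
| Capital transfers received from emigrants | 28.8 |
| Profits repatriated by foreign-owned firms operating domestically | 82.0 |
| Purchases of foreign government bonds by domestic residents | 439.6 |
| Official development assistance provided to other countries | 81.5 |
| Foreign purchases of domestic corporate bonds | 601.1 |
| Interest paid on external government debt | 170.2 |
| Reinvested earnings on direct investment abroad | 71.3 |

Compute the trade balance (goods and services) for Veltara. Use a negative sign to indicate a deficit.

-1209.7

Goods: -522.4 - 646.5 = -1168.9
Services: 205.0 - 148.4 - 97.4 = -40.8
Trade balance = -1168.9 + (-40.8) = -1209.7
(Excluded from the trade balance — financial account: sale of domestic government bonds to non-residents 379.6, purchases of foreign government bonds by domestic residents 439.6, foreign purchases of domestic corporate bonds 601.1; secondary income: official foreign aid grants received (current) 49.8, official development assistance provided to other countries 81.5; capital account: capital transfers received from emigrants 28.8; primary income: profits repatriated by foreign-owned firms operating domestically 82.0, interest paid on external government debt 170.2, reinvested earnings on direct investment abroad 71.3.)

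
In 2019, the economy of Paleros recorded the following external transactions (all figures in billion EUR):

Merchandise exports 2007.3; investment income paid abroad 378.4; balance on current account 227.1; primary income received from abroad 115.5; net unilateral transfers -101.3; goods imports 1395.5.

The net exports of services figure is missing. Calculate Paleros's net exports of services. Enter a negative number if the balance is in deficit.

Current account = goods balance + services balance + net primary income + net secondary income
Sum of the known components = 247.6
Net exports of services = CA - (known components) = 227.1 - 247.6 = -20.5

-20.5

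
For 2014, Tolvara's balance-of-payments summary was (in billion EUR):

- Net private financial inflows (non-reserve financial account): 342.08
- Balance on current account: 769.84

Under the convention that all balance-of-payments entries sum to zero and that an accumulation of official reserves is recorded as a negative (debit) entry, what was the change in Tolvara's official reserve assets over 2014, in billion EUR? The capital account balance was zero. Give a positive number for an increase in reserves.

Official reserve transactions balance = -(769.84 + 342.08) = -1111.92
An accumulation of reserves is recorded as a debit (negative entry), so the change in the stock of reserves is the negative of that balance.
Change in official reserves = -(-1111.92) = 1111.92

1111.92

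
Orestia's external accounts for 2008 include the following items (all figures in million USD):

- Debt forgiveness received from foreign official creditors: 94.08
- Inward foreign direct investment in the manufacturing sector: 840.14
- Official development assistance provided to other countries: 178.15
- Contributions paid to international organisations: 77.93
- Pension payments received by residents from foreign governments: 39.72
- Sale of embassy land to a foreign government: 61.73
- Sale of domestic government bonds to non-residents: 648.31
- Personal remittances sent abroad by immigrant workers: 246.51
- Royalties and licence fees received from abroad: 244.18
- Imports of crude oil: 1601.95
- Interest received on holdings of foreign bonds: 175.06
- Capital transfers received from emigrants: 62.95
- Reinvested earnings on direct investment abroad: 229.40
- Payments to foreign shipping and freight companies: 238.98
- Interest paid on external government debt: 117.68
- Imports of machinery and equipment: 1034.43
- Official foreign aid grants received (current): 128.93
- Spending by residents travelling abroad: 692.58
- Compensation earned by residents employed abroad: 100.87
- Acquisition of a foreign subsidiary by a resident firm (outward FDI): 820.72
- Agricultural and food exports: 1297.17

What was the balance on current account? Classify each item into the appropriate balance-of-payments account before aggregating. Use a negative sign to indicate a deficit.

-1972.88

Goods: 1297.17 - 1034.43 - 1601.95 = -1339.21
Services: 244.18 - 238.98 - 692.58 = -687.38
Primary income: -117.68 + 229.40 + 100.87 + 175.06 = 387.65
Secondary income: -77.93 + 39.72 - 246.51 - 178.15 + 128.93 = -333.94
Current account = (-1339.21) + (-687.38) + 387.65 + (-333.94) = -1972.88
(Excluded from the current account — capital account: debt forgiveness received from foreign official creditors 94.08, sale of embassy land to a foreign government 61.73, capital transfers received from emigrants 62.95; financial account: inward foreign direct investment in the manufacturing sector 840.14, sale of domestic government bonds to non-residents 648.31, acquisition of a foreign subsidiary by a resident firm (outward FDI) 820.72.)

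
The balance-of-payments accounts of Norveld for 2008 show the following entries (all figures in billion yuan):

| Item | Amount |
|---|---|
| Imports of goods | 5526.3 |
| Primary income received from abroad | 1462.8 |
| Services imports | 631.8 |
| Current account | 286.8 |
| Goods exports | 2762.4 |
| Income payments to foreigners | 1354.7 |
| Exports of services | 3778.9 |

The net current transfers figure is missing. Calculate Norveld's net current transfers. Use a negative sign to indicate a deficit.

Current account = goods balance + services balance + net primary income + net secondary income
Sum of the known components = 491.3
Net current transfers = CA - (known components) = 286.8 - 491.3 = -204.5

-204.5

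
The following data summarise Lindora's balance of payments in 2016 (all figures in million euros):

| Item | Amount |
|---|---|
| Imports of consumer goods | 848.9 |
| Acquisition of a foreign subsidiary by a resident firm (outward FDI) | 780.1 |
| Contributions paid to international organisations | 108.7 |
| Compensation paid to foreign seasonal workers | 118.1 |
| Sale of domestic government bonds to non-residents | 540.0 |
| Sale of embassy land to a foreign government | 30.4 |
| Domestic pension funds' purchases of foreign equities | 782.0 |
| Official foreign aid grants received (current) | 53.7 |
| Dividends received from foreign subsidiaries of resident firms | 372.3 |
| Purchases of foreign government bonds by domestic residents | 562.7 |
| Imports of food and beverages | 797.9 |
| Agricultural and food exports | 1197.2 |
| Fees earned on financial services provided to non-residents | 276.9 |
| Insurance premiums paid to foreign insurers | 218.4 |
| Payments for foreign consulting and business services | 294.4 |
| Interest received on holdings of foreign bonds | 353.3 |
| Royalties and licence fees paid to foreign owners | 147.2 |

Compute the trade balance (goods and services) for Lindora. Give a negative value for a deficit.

-832.7

Goods: 1197.2 - 848.9 - 797.9 = -449.6
Services: -147.2 - 294.4 + 276.9 - 218.4 = -383.1
Trade balance = -449.6 + (-383.1) = -832.7
(Excluded from the trade balance — financial account: acquisition of a foreign subsidiary by a resident firm (outward FDI) 780.1, sale of domestic government bonds to non-residents 540.0, domestic pension funds' purchases of foreign equities 782.0, purchases of foreign government bonds by domestic residents 562.7; secondary income: contributions paid to international organisations 108.7, official foreign aid grants received (current) 53.7; primary income: compensation paid to foreign seasonal workers 118.1, dividends received from foreign subsidiaries of resident firms 372.3, interest received on holdings of foreign bonds 353.3; capital account: sale of embassy land to a foreign government 30.4.)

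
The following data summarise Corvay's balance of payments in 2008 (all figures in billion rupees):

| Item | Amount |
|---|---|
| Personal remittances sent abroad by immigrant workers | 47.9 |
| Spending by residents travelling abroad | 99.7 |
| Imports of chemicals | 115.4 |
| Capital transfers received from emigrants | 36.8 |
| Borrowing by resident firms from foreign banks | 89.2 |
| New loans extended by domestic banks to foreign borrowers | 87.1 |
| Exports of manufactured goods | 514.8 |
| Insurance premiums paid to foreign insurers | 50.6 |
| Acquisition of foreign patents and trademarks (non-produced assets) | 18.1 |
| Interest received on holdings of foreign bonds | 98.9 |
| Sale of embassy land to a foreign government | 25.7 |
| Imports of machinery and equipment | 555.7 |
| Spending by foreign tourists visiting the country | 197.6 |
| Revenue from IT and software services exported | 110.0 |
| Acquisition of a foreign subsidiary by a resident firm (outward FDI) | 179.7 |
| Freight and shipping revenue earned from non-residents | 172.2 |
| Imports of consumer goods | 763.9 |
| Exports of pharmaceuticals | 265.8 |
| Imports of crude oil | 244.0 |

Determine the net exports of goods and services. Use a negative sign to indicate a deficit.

-568.9

Goods: 265.8 - 555.7 + 514.8 - 115.4 - 763.9 - 244.0 = -898.4
Services: -99.7 + 172.2 + 110.0 - 50.6 + 197.6 = 329.5
Trade balance = -898.4 + 329.5 = -568.9
(Excluded from the trade balance — secondary income: personal remittances sent abroad by immigrant workers 47.9; capital account: capital transfers received from emigrants 36.8, acquisition of foreign patents and trademarks (non-produced assets) 18.1, sale of embassy land to a foreign government 25.7; financial account: borrowing by resident firms from foreign banks 89.2, new loans extended by domestic banks to foreign borrowers 87.1, acquisition of a foreign subsidiary by a resident firm (outward FDI) 179.7; primary income: interest received on holdings of foreign bonds 98.9.)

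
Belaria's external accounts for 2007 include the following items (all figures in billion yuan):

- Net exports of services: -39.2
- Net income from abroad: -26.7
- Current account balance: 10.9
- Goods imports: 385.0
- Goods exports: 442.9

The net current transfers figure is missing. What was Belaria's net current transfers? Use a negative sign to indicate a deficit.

Current account = goods balance + services balance + net primary income + net secondary income
Sum of the known components = -8.0
Net current transfers = CA - (known components) = 10.9 - (-8.0) = 18.9

18.9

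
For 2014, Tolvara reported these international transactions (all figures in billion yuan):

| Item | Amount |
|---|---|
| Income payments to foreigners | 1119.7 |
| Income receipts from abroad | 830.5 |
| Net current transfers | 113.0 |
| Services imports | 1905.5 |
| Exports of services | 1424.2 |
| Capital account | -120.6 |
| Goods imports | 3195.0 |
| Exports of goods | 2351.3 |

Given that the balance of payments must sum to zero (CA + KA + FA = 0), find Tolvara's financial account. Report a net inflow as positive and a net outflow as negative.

1621.8

Goods balance = 2351.3 - 3195.0 = -843.7
Services balance = 1424.2 - 1905.5 = -481.3
Trade balance (goods + services) = -843.7 + (-481.3) = -1325.0
Net primary income = 830.5 - 1119.7 = -289.2
Net secondary income = 113.0
Current account = -1325.0 + (-289.2) + 113.0 = -1501.2
Financial account = -(-1501.2 + (-120.6)) = 1621.8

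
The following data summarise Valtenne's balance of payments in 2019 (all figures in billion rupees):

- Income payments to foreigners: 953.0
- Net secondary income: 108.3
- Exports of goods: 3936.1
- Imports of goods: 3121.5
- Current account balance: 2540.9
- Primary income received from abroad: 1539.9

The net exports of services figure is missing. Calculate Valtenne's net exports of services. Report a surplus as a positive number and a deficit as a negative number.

1031.1

Current account = goods balance + services balance + net primary income + net secondary income
Sum of the known components = 1509.8
Net exports of services = CA - (known components) = 2540.9 - 1509.8 = 1031.1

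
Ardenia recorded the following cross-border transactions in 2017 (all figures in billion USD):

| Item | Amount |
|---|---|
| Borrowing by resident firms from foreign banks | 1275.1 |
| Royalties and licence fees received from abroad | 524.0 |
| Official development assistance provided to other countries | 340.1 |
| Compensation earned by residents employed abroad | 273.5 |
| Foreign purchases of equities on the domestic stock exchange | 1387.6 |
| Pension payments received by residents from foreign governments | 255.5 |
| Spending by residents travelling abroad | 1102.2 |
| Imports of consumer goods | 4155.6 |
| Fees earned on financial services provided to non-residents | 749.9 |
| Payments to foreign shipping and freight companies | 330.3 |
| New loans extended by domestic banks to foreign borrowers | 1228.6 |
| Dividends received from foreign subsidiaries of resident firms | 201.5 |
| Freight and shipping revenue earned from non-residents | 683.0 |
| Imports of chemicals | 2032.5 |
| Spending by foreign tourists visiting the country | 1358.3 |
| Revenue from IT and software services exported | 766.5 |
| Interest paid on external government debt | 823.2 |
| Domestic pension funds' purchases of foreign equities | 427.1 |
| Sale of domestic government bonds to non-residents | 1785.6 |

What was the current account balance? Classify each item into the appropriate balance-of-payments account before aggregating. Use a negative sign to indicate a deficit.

-3971.7

Goods: -2032.5 - 4155.6 = -6188.1
Services: 683.0 + 524.0 + 766.5 - 1102.2 - 330.3 + 749.9 + 1358.3 = 2649.2
Primary income: 273.5 - 823.2 + 201.5 = -348.2
Secondary income: 255.5 - 340.1 = -84.6
Current account = (-6188.1) + 2649.2 + (-348.2) + (-84.6) = -3971.7
(Excluded from the current account — financial account: borrowing by resident firms from foreign banks 1275.1, foreign purchases of equities on the domestic stock exchange 1387.6, new loans extended by domestic banks to foreign borrowers 1228.6, domestic pension funds' purchases of foreign equities 427.1, sale of domestic government bonds to non-residents 1785.6.)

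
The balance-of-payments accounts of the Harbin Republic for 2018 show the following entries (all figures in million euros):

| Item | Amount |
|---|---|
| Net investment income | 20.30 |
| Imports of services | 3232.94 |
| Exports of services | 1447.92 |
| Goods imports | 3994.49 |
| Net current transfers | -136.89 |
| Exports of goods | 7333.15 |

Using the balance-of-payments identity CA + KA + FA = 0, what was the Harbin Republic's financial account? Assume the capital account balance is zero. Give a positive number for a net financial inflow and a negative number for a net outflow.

Goods balance = 7333.15 - 3994.49 = 3338.66
Services balance = 1447.92 - 3232.94 = -1785.02
Trade balance (goods + services) = 3338.66 + (-1785.02) = 1553.64
Net primary income = 20.30
Net secondary income = -136.89
Current account = 1553.64 + 20.30 + (-136.89) = 1437.05
Financial account = -(1437.05) = -1437.05

-1437.05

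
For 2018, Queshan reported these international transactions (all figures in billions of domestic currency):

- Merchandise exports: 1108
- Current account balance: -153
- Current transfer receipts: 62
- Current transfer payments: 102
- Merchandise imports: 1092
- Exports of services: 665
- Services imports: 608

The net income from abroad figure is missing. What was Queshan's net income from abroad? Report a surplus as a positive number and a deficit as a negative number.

Current account = goods balance + services balance + net primary income + net secondary income
Sum of the known components = 33
Net income from abroad = CA - (known components) = -153 - 33 = -186

-186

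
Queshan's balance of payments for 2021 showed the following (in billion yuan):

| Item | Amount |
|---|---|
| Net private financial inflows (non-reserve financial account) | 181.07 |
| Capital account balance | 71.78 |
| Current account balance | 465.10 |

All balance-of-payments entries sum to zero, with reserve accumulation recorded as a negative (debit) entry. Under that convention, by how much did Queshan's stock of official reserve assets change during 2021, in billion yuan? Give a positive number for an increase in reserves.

Official reserve transactions balance = -(465.10 + 71.78 + 181.07) = -717.95
An accumulation of reserves is recorded as a debit (negative entry), so the change in the stock of reserves is the negative of that balance.
Change in official reserves = -(-717.95) = 717.95

717.95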